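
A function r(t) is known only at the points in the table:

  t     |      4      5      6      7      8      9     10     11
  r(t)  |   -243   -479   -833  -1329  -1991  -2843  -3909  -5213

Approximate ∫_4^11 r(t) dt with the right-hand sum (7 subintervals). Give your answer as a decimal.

Δt = 1.
Sum = 1·[(-479) + (-833) + (-1329) + (-1991) + (-2843) + (-3909) + (-5213)] = -16597.

-16597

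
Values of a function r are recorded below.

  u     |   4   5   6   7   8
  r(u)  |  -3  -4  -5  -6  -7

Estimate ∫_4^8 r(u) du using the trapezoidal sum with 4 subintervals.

Δu = 1.
T_4 = (1/2)·[(-3) + 2·(-4) + 2·(-5) + 2·(-6) + (-7)] = -20.

-20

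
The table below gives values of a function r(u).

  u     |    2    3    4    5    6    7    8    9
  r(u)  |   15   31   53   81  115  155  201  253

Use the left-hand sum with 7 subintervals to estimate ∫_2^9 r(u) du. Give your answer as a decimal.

Δu = 1.
Sum = 1·[15 + 31 + 53 + 81 + 115 + 155 + 201] = 651.

651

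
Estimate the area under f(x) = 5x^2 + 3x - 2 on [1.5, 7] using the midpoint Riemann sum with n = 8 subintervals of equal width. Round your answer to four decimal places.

Δx = (7 − 1.5)/8 = 0.6875.
Midpoints: 1.84375, 2.53125, 3.21875, 3.90625, 4.59375, 5.28125, 5.96875, 6.65625.
f(1.84375) = 21021/1024, f(2.53125) = 38533/1024, f(3.21875) = 60885/1024, f(3.90625) = 88077/1024, f(4.59375) = 120109/1024, f(5.28125) = 156981/1024, f(5.96875) = 198693/1024, f(6.65625) = 245245/1024.
Sum = Δx · [f(1.84375) + f(2.53125) + f(3.21875) + ...].
Sum ≈ 624.0835.

624.0835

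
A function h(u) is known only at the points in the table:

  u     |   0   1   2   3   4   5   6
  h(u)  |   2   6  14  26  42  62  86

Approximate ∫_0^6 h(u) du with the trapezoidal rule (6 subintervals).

194

Δu = 1.
T_6 = (1/2)·[2 + 2·6 + 2·14 + 2·26 + 2·42 + 2·62 + 86] = 194.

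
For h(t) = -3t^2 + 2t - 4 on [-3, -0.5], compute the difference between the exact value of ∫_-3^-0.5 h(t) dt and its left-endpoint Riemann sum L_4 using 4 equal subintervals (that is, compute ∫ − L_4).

Exact integral: ∫_-3^-0.5 h(t) dt = -45.625.
L_4 = -55.87890625.
Error = -45.625 − (-55.87890625) = 10.25390625.

10.25390625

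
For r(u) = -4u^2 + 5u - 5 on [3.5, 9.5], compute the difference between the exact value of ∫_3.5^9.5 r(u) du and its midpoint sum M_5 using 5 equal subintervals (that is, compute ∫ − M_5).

-2.88

Exact integral: ∫_3.5^9.5 r(u) du = -921.
M_5 = -918.12.
Error = -921 − (-918.12) = -2.88.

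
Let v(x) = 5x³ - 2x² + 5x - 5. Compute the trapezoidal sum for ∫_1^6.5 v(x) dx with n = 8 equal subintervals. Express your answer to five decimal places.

Δx = (6.5 − 1)/8 = 0.6875.
v(1) = 3, v(1.6875) = 89167/4096, v(2.375) = 32039/512, v(3.0625) = 553653/4096, v(3.75) = 249.296875, v(4.4375) = 1698643/4096, v(5.125) = 328269/512, v(5.8125) = 3843577/4096, v(6.5) = 1316.125.
T_8 = (Δx/2)·[v(x_0) + 2v(x_1) + ... + 2v(x_{7}) + v(x_8)].
Sum ≈ 2146.79126.

2146.79126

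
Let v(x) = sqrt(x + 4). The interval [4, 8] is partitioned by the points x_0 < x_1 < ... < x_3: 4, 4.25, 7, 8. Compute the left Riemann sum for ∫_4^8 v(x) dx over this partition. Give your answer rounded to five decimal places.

Subinterval widths: 0.25, 2.75, 1.
Left endpoints: 4, 4.25, 7.
v(4) ≈ 2.82843, v(4.25) ≈ 2.87228, v(7) ≈ 3.31662.
Sum = Σ Δx_i · v(x_i).
Sum ≈ 11.92251.

11.92251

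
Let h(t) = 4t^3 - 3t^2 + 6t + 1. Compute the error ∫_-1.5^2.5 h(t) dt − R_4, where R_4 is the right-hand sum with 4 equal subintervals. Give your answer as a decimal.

-46

Exact integral: ∫_-1.5^2.5 h(t) dt = 31.
R_4 = 77.
Error = 31 − 77 = -46.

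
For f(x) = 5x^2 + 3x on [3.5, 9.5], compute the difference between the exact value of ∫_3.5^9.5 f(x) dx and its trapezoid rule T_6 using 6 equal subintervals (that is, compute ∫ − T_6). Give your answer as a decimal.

-5

Exact integral: ∫_3.5^9.5 f(x) dx = 1474.5.
T_6 = 1479.5.
Error = 1474.5 − 1479.5 = -5.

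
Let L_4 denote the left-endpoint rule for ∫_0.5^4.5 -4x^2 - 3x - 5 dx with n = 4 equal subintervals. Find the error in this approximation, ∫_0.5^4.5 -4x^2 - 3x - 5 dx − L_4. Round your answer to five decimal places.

-43.33333

Exact integral: ∫_0.5^4.5 f(x) dx ≈ -171.3333333.
L_4 = -128.
Error ≈ -171.3333333 − (-128) ≈ -43.33333.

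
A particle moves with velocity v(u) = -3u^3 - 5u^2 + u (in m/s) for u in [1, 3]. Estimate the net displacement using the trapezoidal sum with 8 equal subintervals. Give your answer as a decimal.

-99.8125

Δu = (3 − 1)/8 = 0.25.
v(1) = -7, v(1.25) = -12.421875, v(1.5) = -19.875, v(1.75) = -29.640625, v(2) = -42, v(2.25) = -57.234375, v(2.5) = -75.625, v(2.75) = -97.453125, v(3) = -123.
T_8 = (Δu/2)·[v(u_0) + 2v(u_1) + ... + 2v(u_{7}) + v(u_8)].
Sum = -99.8125.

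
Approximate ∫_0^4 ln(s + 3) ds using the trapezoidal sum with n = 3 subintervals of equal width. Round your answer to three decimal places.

6.298

Δs = (4 − 0)/3 = 4/3.
f(0) ≈ 1.099, f(4/3) ≈ 1.466, f(8/3) ≈ 1.735, f(4) ≈ 1.946.
T_3 = (Δs/2)·[f(s_0) + 2f(s_1) + 2f(s_2) + f(s_3)].
Sum ≈ 6.298.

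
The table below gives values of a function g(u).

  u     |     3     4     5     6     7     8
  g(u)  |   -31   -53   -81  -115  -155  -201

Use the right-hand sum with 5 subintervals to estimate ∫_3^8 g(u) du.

-605

Δu = 1.
Sum = 1·[(-53) + (-81) + (-115) + (-155) + (-201)] = -605.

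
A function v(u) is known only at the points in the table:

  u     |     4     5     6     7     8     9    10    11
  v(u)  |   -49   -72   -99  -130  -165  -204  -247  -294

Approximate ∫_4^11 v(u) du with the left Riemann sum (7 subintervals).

-966

Δu = 1.
Sum = 1·[(-49) + (-72) + (-99) + (-130) + (-165) + (-204) + (-247)] = -966.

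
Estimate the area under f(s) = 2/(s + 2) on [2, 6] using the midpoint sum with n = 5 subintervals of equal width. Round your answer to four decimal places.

1.3838

Δs = (6 − 2)/5 = 0.8.
Midpoints: 2.4, 3.2, 4, 4.8, 5.6.
f(2.4) = 5/11, f(3.2) = 5/13, f(4) = 1/3, f(4.8) = 5/17, f(5.6) = 5/19.
Sum = Δs · [f(2.4) + f(3.2) + f(4) + f(4.8) + f(5.6)].
Sum ≈ 1.3838.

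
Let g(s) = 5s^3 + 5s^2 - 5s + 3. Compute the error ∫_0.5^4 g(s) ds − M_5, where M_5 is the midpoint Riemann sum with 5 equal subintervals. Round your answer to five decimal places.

5.53802

Exact integral: ∫_0.5^4 g(s) ds ≈ 397.5052083.
M_5 = 391.9671875.
Error ≈ 397.5052083 − 391.9671875 ≈ 5.53802.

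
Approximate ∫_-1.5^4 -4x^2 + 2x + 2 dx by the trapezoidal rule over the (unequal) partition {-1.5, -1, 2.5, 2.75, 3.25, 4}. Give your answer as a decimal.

-94.125

Subinterval widths: 0.5, 3.5, 0.25, 0.5, 0.75.
f(-1.5) = -10, f(-1) = -4, f(2.5) = -18, f(2.75) = -22.75, f(3.25) = -33.75, f(4) = -54.
On each subinterval the trapezoid contributes (Δx_i/2)·[f(x_{i-1}) + f(x_i)].
Sum = -94.125.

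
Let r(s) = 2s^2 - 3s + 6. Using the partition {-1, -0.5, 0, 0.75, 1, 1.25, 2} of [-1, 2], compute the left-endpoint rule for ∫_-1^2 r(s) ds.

Subinterval widths: 0.5, 0.5, 0.75, 0.25, 0.25, 0.75.
Left endpoints: -1, -0.5, 0, 0.75, 1, 1.25.
r(-1) = 11, r(-0.5) = 8, r(0) = 6, r(0.75) = 4.875, r(1) = 5, r(1.25) = 5.375.
Sum = Σ Δs_i · r(s_i).
Sum = 20.5.

20.5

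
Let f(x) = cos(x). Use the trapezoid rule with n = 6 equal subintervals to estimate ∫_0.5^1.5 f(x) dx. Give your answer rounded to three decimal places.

Δx = (1.5 − 0.5)/6 = 1/6.
f(0.5) ≈ 0.878, f(2/3) ≈ 0.786, f(5/6) ≈ 0.672, f(1) ≈ 0.540, f(7/6) ≈ 0.393, f(4/3) ≈ 0.235, f(1.5) ≈ 0.071.
T_6 = (Δx/2)·[f(x_0) + 2f(x_1) + ... + 2f(x_{5}) + f(x_6)].
Sum ≈ 0.517.

0.517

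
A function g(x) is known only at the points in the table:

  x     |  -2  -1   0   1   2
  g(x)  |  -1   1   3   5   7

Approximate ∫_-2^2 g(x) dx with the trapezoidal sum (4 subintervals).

12

Δx = 1.
T_4 = (1/2)·[(-1) + 2·1 + 2·3 + 2·5 + 7] = 12.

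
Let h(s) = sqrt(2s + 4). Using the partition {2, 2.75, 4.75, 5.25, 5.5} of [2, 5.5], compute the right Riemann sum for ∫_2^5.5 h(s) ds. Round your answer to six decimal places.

Subinterval widths: 0.75, 2, 0.5, 0.25.
Right endpoints: 2.75, 4.75, 5.25, 5.5.
h(2.75) ≈ 3.082207, h(4.75) ≈ 3.674235, h(5.25) ≈ 3.807887, h(5.5) ≈ 3.872983.
Sum = Σ Δs_i · h(s_i).
Sum ≈ 12.532314.

12.532314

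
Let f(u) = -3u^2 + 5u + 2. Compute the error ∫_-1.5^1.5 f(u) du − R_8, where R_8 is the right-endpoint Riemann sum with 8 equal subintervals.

-2.6015625

Exact integral: ∫_-1.5^1.5 f(u) du = -0.75.
R_8 = 1.8515625.
Error = -0.75 − 1.8515625 = -2.6015625.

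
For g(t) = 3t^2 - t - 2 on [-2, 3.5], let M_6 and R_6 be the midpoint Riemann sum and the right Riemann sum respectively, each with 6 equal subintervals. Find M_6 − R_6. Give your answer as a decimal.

-12.2890625

M_6 ≈ 34.59461806.
R_6 ≈ 46.88368056.
M_6 − R_6 = -12.2890625.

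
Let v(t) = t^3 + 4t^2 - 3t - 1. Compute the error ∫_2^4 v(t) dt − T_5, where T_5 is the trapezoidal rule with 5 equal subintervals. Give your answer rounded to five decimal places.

-0.69333

Exact integral: ∫_2^4 v(t) dt ≈ 114.6666667.
T_5 = 115.36.
Error ≈ 114.6666667 − 115.36 ≈ -0.69333.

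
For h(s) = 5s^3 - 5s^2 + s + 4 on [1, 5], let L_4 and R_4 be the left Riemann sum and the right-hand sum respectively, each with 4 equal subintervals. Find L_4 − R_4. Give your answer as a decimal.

L_4 = 376.
R_4 = 880.
L_4 − R_4 = -504.

-504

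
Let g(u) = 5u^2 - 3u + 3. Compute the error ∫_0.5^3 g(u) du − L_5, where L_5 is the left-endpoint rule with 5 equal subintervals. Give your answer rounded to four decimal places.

Exact integral: ∫_0.5^3 g(u) du ≈ 39.166667.
L_5 = 30.625.
Error ≈ 39.166667 − 30.625 ≈ 8.5417.

8.5417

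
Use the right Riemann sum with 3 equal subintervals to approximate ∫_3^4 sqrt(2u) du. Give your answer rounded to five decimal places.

Δu = (4 − 3)/3 = 1/3.
Right endpoints: 10/3, 11/3, 4.
f(10/3) ≈ 2.58199, f(11/3) ≈ 2.70801, f(4) ≈ 2.82843.
Sum = Δu · [f(10/3) + f(11/3) + f(4)].
Sum ≈ 2.70614.

2.70614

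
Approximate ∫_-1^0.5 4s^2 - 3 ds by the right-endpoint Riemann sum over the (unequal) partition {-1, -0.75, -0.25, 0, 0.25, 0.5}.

-3.5

Subinterval widths: 0.25, 0.5, 0.25, 0.25, 0.25.
Right endpoints: -0.75, -0.25, 0, 0.25, 0.5.
f(-0.75) = -0.75, f(-0.25) = -2.75, f(0) = -3, f(0.25) = -2.75, f(0.5) = -2.
Sum = Σ Δs_i · f(s_i).
Sum = -3.5.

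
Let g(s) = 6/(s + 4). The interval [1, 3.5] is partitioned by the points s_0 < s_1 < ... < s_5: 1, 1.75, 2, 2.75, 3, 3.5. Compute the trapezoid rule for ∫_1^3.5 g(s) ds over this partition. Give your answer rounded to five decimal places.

2.43761

Subinterval widths: 0.75, 0.25, 0.75, 0.25, 0.5.
g(1) = 1.2, g(1.75) = 24/23, g(2) = 1, g(2.75) = 8/9, g(3) = 6/7, g(3.5) = 0.8.
On each subinterval the trapezoid contributes (Δs_i/2)·[g(s_{i-1}) + g(s_i)].
Sum ≈ 2.43761.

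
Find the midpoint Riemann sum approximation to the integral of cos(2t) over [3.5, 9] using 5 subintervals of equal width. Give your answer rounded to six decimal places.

Δt = (9 − 3.5)/5 = 1.1.
Midpoints: 4.05, 5.15, 6.25, 7.35, 8.45.
f(4.05) ≈ -0.243544, f(5.15) ≈ -0.640826, f(6.25) ≈ 0.997798, f(7.35) ≈ -0.533584, f(8.45) ≈ -0.369768.
Sum = Δt · [f(4.05) + f(5.15) + f(6.25) + f(7.35) + f(8.45)].
Sum ≈ -0.868917.

-0.868917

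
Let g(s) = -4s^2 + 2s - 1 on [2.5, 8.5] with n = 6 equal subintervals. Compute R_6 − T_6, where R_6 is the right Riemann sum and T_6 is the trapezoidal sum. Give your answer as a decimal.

-126

R_6 = -868.
T_6 = -742.
R_6 − T_6 = -126.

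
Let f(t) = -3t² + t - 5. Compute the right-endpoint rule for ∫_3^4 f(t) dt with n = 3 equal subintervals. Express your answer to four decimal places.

-41.8889

Δt = (4 − 3)/3 = 1/3.
Right endpoints: 10/3, 11/3, 4.
f(10/3) = -35, f(11/3) = -125/3, f(4) = -49.
Sum = Δt · [f(10/3) + f(11/3) + f(4)].
Sum ≈ -41.8889.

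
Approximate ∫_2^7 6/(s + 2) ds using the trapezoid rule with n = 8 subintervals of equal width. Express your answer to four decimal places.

4.8753

Δs = (7 − 2)/8 = 0.625.
f(2) = 1.5, f(2.625) = 48/37, f(3.25) = 8/7, f(3.875) = 48/47, f(4.5) = 12/13, f(5.125) = 16/19, f(5.75) = 24/31, f(6.375) = 48/67, f(7) = 2/3.
T_8 = (Δs/2)·[f(s_0) + 2f(s_1) + ... + 2f(s_{7}) + f(s_8)].
Sum ≈ 4.8753.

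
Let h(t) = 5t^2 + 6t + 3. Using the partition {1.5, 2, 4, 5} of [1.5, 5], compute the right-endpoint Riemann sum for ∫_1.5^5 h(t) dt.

Subinterval widths: 0.5, 2, 1.
Right endpoints: 2, 4, 5.
h(2) = 35, h(4) = 107, h(5) = 158.
Sum = Σ Δt_i · h(t_i).
Sum = 389.5.

389.5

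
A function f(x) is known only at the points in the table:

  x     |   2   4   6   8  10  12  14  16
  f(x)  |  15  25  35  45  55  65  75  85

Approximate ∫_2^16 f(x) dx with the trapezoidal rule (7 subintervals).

700

Δx = 2.
T_7 = (2/2)·[15 + 2·25 + 2·35 + 2·45 + 2·55 + 2·65 + 2·75 + 85] = 700.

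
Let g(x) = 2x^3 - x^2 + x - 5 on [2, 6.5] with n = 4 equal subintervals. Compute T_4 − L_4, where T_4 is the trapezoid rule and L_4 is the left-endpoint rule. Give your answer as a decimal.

280.96875

T_4 ≈ 815.53711.
L_4 ≈ 534.56836.
T_4 − L_4 = 280.96875.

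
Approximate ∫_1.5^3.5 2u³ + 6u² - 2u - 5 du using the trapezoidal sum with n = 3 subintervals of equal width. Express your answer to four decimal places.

Δu = (3.5 − 1.5)/3 = 2/3.
f(1.5) = 12.25, f(13/6) = 4231/108, f(17/6) = 8963/108, f(3.5) = 147.25.
T_3 = (Δu/2)·[f(u_0) + 2f(u_1) + 2f(u_2) + f(u_3)].
Sum ≈ 134.6111.

134.6111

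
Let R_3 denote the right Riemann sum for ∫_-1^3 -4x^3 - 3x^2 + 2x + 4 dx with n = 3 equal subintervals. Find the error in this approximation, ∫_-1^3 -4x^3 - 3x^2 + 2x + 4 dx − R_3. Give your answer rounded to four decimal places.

103.1111

Exact integral: ∫_-1^3 f(x) dx = -84.
R_3 ≈ -187.111111.
Error ≈ -84 − (-187.111111) ≈ 103.1111.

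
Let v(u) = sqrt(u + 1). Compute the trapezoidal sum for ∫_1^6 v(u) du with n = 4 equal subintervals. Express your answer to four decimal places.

Δu = (6 − 1)/4 = 1.25.
v(1) ≈ 1.4142, v(2.25) ≈ 1.8028, v(3.5) ≈ 2.1213, v(4.75) ≈ 2.3979, v(6) ≈ 2.6458.
T_4 = (Δu/2)·[v(u_0) + 2v(u_1) + 2v(u_2) + 2v(u_3) + v(u_4)].
Sum ≈ 10.4400.

10.4400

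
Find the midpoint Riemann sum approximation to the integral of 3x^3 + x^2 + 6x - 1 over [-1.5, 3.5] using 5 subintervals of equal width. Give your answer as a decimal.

145

Δx = (3.5 − (-1.5))/5 = 1.
Midpoints: -1, 0, 1, 2, 3.
f(-1) = -9, f(0) = -1, f(1) = 9, f(2) = 39, f(3) = 107.
Sum = Δx · [f(-1) + f(0) + f(1) + f(2) + f(3)].
Sum = 145.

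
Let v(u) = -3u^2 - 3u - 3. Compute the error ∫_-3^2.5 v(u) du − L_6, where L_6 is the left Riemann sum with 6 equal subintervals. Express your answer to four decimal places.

Exact integral: ∫_-3^2.5 v(u) du = -55.
L_6 ≈ -53.529514.
Error ≈ -55 − (-53.529514) ≈ -1.4705.

-1.4705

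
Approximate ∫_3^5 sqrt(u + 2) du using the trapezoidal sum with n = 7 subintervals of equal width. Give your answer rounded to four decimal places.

Δu = (5 − 3)/7 = 2/7.
f(3) ≈ 2.2361, f(23/7) ≈ 2.2991, f(25/7) ≈ 2.3604, f(27/7) ≈ 2.4202, f(29/7) ≈ 2.4785, f(31/7) ≈ 2.5355, f(33/7) ≈ 2.5912, f(5) ≈ 2.6458.
T_7 = (Δu/2)·[f(u_0) + 2f(u_1) + ... + 2f(u_{6}) + f(u_7)].
Sum ≈ 4.8930.

4.8930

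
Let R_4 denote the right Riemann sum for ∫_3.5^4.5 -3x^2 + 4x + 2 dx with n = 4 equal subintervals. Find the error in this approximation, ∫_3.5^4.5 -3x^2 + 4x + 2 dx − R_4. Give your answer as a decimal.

2.53125

Exact integral: ∫_3.5^4.5 f(x) dx = -30.25.
R_4 = -32.78125.
Error = -30.25 − (-32.78125) = 2.53125.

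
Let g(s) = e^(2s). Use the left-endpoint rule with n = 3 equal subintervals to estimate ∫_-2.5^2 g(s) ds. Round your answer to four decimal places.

Δs = (2 − (-2.5))/3 = 1.5.
Left endpoints: -2.5, -1, 0.5.
g(-2.5) ≈ 0.0067, g(-1) ≈ 0.1353, g(0.5) ≈ 2.7183.
Sum = Δs · [g(-2.5) + g(-1) + g(0.5)].
Sum ≈ 4.2905.

4.2905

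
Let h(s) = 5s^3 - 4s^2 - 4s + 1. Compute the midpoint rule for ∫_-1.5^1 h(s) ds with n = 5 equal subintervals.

Δs = (1 − (-1.5))/5 = 0.5.
Midpoints: -1.25, -0.75, -0.25, 0.25, 0.75.
h(-1.25) = -10.015625, h(-0.75) = -0.359375, h(-0.25) = 1.671875, h(0.25) = -0.171875, h(0.75) = -2.140625.
Sum = Δs · [h(-1.25) + h(-0.75) + h(-0.25) + h(0.25) + h(0.75)].
Sum = -5.5078125.

-5.5078125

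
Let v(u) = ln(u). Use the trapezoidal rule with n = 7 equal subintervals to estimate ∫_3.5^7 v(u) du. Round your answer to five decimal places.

5.73373

Δu = (7 − 3.5)/7 = 0.5.
v(3.5) ≈ 1.25276, v(4) ≈ 1.38629, v(4.5) ≈ 1.50408, v(5) ≈ 1.60944, v(5.5) ≈ 1.70475, v(6) ≈ 1.79176, v(6.5) ≈ 1.87180, v(7) ≈ 1.94591.
T_7 = (Δu/2)·[v(u_0) + 2v(u_1) + ... + 2v(u_{6}) + v(u_7)].
Sum ≈ 5.73373.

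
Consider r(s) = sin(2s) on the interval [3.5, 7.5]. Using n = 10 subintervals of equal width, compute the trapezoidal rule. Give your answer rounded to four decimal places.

0.7160

Δs = (7.5 − 3.5)/10 = 0.4.
r(3.5) ≈ 0.6570, r(3.9) ≈ 0.9985, r(4.3) ≈ 0.7344, r(4.7) ≈ 0.0248, r(5.1) ≈ -0.6999, r(5.5) ≈ -1.0000, r(5.9) ≈ -0.6935, r(6.3) ≈ 0.0336, r(6.7) ≈ 0.7404, r(7.1) ≈ 0.9980, r(7.5) ≈ 0.6503.
T_10 = (Δs/2)·[r(s_0) + 2r(s_1) + ... + 2r(s_{9}) + r(s_10)].
Sum ≈ 0.7160.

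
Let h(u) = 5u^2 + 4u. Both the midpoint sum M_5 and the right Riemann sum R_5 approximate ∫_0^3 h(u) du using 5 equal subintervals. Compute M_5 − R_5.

-18.45

M_5 = 62.55.
R_5 = 81.
M_5 − R_5 = -18.45.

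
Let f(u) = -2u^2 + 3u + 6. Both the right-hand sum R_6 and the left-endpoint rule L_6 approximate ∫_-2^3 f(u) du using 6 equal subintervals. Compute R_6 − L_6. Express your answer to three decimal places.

R_6 ≈ 15.09259.
L_6 ≈ 10.92593.
R_6 − L_6 ≈ 4.167.

4.167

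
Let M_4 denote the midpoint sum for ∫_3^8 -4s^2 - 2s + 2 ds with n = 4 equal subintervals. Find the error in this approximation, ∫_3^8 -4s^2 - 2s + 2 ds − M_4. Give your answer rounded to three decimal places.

-2.604

Exact integral: ∫_3^8 f(s) ds ≈ -691.66667.
M_4 = -689.0625.
Error ≈ -691.66667 − (-689.0625) ≈ -2.604.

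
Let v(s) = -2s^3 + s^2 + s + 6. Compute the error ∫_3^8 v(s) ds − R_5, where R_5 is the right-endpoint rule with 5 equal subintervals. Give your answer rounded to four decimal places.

481.6667

Exact integral: ∫_3^8 v(s) ds ≈ -1788.333333.
R_5 = -2270.
Error ≈ -1788.333333 − (-2270) ≈ 481.6667.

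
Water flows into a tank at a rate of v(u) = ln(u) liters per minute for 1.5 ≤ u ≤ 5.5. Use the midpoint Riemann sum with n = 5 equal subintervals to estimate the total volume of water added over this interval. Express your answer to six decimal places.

4.780579

Δu = (5.5 − 1.5)/5 = 0.8.
Midpoints: 1.9, 2.7, 3.5, 4.3, 5.1.
v(1.9) ≈ 0.641854, v(2.7) ≈ 0.993252, v(3.5) ≈ 1.252763, v(4.3) ≈ 1.458615, v(5.1) ≈ 1.629241.
Sum = Δu · [v(1.9) + v(2.7) + v(3.5) + v(4.3) + v(5.1)].
Sum ≈ 4.780579.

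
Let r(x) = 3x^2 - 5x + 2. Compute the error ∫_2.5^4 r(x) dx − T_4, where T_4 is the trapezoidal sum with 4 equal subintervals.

Exact integral: ∫_2.5^4 r(x) dx = 27.
T_4 = 27.10546875.
Error = 27 − 27.10546875 = -0.10546875.

-0.10546875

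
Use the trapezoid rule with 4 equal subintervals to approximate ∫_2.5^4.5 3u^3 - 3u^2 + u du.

212.125

Δu = (4.5 − 2.5)/4 = 0.5.
f(2.5) = 30.625, f(3) = 57, f(3.5) = 95.375, f(4) = 148, f(4.5) = 217.125.
T_4 = (Δu/2)·[f(u_0) + 2f(u_1) + 2f(u_2) + 2f(u_3) + f(u_4)].
Sum = 212.125.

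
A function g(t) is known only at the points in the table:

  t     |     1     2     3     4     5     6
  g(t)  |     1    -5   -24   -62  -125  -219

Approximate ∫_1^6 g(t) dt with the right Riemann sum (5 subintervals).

Δt = 1.
Sum = 1·[(-5) + (-24) + (-62) + (-125) + (-219)] = -435.

-435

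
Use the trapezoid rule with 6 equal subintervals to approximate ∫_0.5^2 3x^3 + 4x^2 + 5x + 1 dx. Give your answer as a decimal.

33.56640625

Δx = (2 − 0.5)/6 = 0.25.
f(0.5) = 4.875, f(0.75) = 8.265625, f(1) = 13, f(1.25) = 19.359375, f(1.5) = 27.625, f(1.75) = 38.078125, f(2) = 51.
T_6 = (Δx/2)·[f(x_0) + 2f(x_1) + ... + 2f(x_{5}) + f(x_6)].
Sum = 33.56640625.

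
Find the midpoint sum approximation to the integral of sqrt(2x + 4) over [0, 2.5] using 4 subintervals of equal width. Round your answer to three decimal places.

Δx = (2.5 − 0)/4 = 0.625.
Midpoints: 0.3125, 0.9375, 1.5625, 2.1875.
f(0.3125) ≈ 2.151, f(0.9375) ≈ 2.424, f(1.5625) ≈ 2.669, f(2.1875) ≈ 2.894.
Sum = Δx · [f(0.3125) + f(0.9375) + f(1.5625) + f(2.1875)].
Sum ≈ 6.336.

6.336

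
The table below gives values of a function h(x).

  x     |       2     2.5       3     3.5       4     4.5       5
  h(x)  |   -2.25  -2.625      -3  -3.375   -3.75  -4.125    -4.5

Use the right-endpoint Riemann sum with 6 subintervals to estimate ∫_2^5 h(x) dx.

-10.6875

Δx = 0.5.
Sum = 0.5·[(-2.625) + (-3) + (-3.375) + (-3.75) + (-4.125) + (-4.5)] = -10.6875.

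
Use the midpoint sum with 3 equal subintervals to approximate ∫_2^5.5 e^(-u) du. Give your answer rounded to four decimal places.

0.1241

Δu = (5.5 − 2)/3 = 7/6.
Midpoints: 31/12, 3.75, 59/12.
f(31/12) ≈ 0.0755, f(3.75) ≈ 0.0235, f(59/12) ≈ 0.0073.
Sum = Δu · [f(31/12) + f(3.75) + f(59/12)].
Sum ≈ 0.1241.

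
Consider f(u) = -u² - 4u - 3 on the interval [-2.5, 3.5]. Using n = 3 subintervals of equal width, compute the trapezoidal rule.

Δu = (3.5 − (-2.5))/3 = 2.
f(-2.5) = 0.75, f(-0.5) = -1.25, f(1.5) = -11.25, f(3.5) = -29.25.
T_3 = (Δu/2)·[f(u_0) + 2f(u_1) + 2f(u_2) + f(u_3)].
Sum = -53.5.

-53.5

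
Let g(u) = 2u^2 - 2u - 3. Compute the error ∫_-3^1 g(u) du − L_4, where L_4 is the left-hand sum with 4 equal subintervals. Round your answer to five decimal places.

-13.33333

Exact integral: ∫_-3^1 g(u) du ≈ 14.6666667.
L_4 = 28.
Error ≈ 14.6666667 − 28 ≈ -13.33333.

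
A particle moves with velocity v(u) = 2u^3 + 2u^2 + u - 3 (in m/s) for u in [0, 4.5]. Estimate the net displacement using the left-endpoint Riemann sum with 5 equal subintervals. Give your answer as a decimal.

Δu = (4.5 − 0)/5 = 0.9.
Left endpoints: 0, 0.9, 1.8, 2.7, 3.6.
v(0) = -3, v(0.9) = 0.978, v(1.8) = 16.944, v(2.7) = 53.646, v(3.6) = 119.832.
Sum = Δu · [v(0) + v(0.9) + v(1.8) + v(2.7) + v(3.6)].
Sum = 169.56.

169.56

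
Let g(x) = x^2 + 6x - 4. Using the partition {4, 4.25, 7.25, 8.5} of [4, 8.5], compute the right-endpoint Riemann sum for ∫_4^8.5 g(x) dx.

Subinterval widths: 0.25, 3, 1.25.
Right endpoints: 4.25, 7.25, 8.5.
g(4.25) = 39.5625, g(7.25) = 92.0625, g(8.5) = 119.25.
Sum = Σ Δx_i · g(x_i).
Sum = 435.140625.

435.140625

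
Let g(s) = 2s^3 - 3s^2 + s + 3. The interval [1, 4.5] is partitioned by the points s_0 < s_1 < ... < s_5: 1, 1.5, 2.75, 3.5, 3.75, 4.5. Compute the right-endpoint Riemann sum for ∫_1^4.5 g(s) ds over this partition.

188.953125

Subinterval widths: 0.5, 1.25, 0.75, 0.25, 0.75.
Right endpoints: 1.5, 2.75, 3.5, 3.75, 4.5.
g(1.5) = 4.5, g(2.75) = 24.65625, g(3.5) = 55.5, g(3.75) = 70.03125, g(4.5) = 129.
Sum = Σ Δs_i · g(s_i).
Sum = 188.953125.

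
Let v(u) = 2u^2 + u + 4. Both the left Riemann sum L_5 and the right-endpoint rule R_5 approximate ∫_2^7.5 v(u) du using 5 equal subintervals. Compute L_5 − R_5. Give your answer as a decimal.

L_5 = 265.76.
R_5 = 386.76.
L_5 − R_5 = -121.

-121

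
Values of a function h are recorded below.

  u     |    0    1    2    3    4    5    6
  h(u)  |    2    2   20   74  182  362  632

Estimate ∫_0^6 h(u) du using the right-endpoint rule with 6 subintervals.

1272

Δu = 1.
Sum = 1·[2 + 20 + 74 + 182 + 362 + 632] = 1272.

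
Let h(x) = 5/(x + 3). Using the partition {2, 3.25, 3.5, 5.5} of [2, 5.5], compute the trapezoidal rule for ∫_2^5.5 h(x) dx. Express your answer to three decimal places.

2.679

Subinterval widths: 1.25, 0.25, 2.
h(2) = 1, h(3.25) = 0.8, h(3.5) = 10/13, h(5.5) = 10/17.
On each subinterval the trapezoid contributes (Δx_i/2)·[h(x_{i-1}) + h(x_i)].
Sum ≈ 2.679.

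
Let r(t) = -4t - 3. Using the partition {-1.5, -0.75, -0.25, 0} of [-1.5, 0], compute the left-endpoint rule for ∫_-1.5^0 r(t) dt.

Subinterval widths: 0.75, 0.5, 0.25.
Left endpoints: -1.5, -0.75, -0.25.
r(-1.5) = 3, r(-0.75) = 0, r(-0.25) = -2.
Sum = Σ Δt_i · r(t_i).
Sum = 1.75.

1.75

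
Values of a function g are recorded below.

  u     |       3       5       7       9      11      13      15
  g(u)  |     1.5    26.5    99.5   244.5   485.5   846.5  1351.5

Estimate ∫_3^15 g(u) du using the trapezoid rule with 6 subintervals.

Δu = 2.
T_6 = (2/2)·[1.5 + 2·26.5 + 2·99.5 + 2·244.5 + 2·485.5 + 2·846.5 + 1351.5] = 4758.

4758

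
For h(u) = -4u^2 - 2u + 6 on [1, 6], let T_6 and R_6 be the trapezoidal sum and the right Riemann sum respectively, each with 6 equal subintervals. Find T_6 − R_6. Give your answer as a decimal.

T_6 ≈ -293.98148.
R_6 ≈ -356.48148.
T_6 − R_6 = 62.5.

62.5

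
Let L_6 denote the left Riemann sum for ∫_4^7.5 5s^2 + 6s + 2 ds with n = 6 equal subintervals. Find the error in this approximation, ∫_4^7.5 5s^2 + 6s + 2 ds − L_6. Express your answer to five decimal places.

63.83044

Exact integral: ∫_4^7.5 f(s) ds ≈ 724.2083333.
L_6 ≈ 660.3778935.
Error ≈ 724.2083333 − 660.3778935 ≈ 63.83044.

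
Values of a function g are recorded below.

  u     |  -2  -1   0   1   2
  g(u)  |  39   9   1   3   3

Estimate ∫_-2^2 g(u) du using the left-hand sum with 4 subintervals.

Δu = 1.
Sum = 1·[39 + 9 + 1 + 3] = 52.

52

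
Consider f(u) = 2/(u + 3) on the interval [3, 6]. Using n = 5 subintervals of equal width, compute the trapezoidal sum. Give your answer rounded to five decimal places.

0.81185

Δu = (6 − 3)/5 = 0.6.
f(3) = 1/3, f(3.6) = 10/33, f(4.2) = 5/18, f(4.8) = 10/39, f(5.4) = 5/21, f(6) = 2/9.
T_5 = (Δu/2)·[f(u_0) + 2f(u_1) + ... + 2f(u_{4}) + f(u_5)].
Sum ≈ 0.81185.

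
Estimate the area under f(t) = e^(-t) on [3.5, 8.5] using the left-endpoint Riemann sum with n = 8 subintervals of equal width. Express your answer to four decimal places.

0.0403

Δt = (8.5 − 3.5)/8 = 0.625.
Left endpoints: 3.5, 4.125, 4.75, 5.375, 6, 6.625, 7.25, 7.875.
f(3.5) ≈ 0.0302, f(4.125) ≈ 0.0162, f(4.75) ≈ 0.0087, f(5.375) ≈ 0.0046, f(6) ≈ 0.0025, f(6.625) ≈ 0.0013, f(7.25) ≈ 0.0007, f(7.875) ≈ 0.0004.
Sum = Δt · [f(3.5) + f(4.125) + f(4.75) + ...].
Sum ≈ 0.0403.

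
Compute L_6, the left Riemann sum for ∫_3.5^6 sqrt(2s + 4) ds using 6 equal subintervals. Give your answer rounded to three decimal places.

Δs = (6 − 3.5)/6 = 5/12.
Left endpoints: 3.5, 47/12, 13/3, 4.75, 31/6, 67/12.
f(3.5) ≈ 3.317, f(47/12) ≈ 3.440, f(13/3) ≈ 3.559, f(4.75) ≈ 3.674, f(31/6) ≈ 3.786, f(67/12) ≈ 3.894.
Sum = Δs · [f(3.5) + f(47/12) + f(13/3) + ...].
Sum ≈ 9.029.

9.029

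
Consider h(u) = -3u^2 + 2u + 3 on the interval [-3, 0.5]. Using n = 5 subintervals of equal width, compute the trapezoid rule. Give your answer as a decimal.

-26.2325

Δu = (0.5 − (-3))/5 = 0.7.
h(-3) = -30, h(-2.3) = -17.47, h(-1.6) = -7.88, h(-0.9) = -1.23, h(-0.2) = 2.48, h(0.5) = 3.25.
T_5 = (Δu/2)·[h(u_0) + 2h(u_1) + ... + 2h(u_{4}) + h(u_5)].
Sum = -26.2325.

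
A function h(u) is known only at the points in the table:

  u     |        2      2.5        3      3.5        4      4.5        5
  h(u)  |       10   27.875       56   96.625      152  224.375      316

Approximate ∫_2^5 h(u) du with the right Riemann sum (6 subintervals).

436.4375

Δu = 0.5.
Sum = 0.5·[27.875 + 56 + 96.625 + 152 + 224.375 + 316] = 436.4375.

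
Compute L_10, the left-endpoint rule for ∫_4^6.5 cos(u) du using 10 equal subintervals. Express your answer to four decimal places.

Δu = (6.5 − 4)/10 = 0.25.
Left endpoints: 4, 4.25, 4.5, 4.75, 5, 5.25, 5.5, 5.75, 6, 6.25.
f(4) ≈ -0.6536, f(4.25) ≈ -0.4461, f(4.5) ≈ -0.2108, f(4.75) ≈ 0.0376, f(5) ≈ 0.2837, f(5.25) ≈ 0.5121, f(5.5) ≈ 0.7087, f(5.75) ≈ 0.8612, f(6) ≈ 0.9602, f(6.25) ≈ 0.9994.
Sum = Δu · [f(4) + f(4.25) + f(4.5) + ...].
Sum ≈ 0.7631.

0.7631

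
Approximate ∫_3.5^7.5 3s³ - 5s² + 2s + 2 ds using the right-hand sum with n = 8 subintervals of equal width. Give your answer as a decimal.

1919.5

Δs = (7.5 − 3.5)/8 = 0.5.
Right endpoints: 4, 4.5, 5, 5.5, 6, 6.5, 7, 7.5.
f(4) = 122, f(4.5) = 183.125, f(5) = 262, f(5.5) = 360.875, f(6) = 482, f(6.5) = 627.625, f(7) = 800, f(7.5) = 1001.375.
Sum = Δs · [f(4) + f(4.5) + f(5) + ...].
Sum = 1919.5.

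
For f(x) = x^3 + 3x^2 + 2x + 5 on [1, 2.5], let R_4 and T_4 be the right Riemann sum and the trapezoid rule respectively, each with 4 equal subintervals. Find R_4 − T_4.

R_4 ≈ 43.43848.
T_4 ≈ 37.18066.
R_4 − T_4 = 6.2578125.

6.2578125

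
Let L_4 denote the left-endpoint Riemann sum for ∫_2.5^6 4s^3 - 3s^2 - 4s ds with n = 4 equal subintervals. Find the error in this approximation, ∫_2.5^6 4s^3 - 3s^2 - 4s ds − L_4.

284.046875

Exact integral: ∫_2.5^6 f(s) ds = 997.0625.
L_4 = 713.015625.
Error = 997.0625 − 713.015625 = 284.046875.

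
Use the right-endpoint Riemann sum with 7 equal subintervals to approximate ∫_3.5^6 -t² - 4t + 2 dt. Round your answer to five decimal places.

-106.28827

Δt = (6 − 3.5)/7 = 5/14.
Right endpoints: 27/7, 59/14, 32/7, 69/14, 37/7, 79/14, 6.
f(27/7) = -1387/49, f(59/14) = -6393/196, f(32/7) = -1822/49, f(69/14) = -8233/196, f(37/7) = -2307/49, f(79/14) = -10273/196, f(6) = -58.
Sum = Δt · [f(27/7) + f(59/14) + f(32/7) + ...].
Sum ≈ -106.28827.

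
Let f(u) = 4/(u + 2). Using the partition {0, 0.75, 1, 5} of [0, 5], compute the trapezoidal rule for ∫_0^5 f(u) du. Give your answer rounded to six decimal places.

5.453463

Subinterval widths: 0.75, 0.25, 4.
f(0) = 2, f(0.75) = 16/11, f(1) = 4/3, f(5) = 4/7.
On each subinterval the trapezoid contributes (Δu_i/2)·[f(u_{i-1}) + f(u_i)].
Sum ≈ 5.453463.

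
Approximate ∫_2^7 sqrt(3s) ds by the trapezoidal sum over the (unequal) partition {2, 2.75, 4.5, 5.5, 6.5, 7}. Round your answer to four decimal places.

Subinterval widths: 0.75, 1.75, 1, 1, 0.5.
f(2) ≈ 2.4495, f(2.75) ≈ 2.8723, f(4.5) ≈ 3.6742, f(5.5) ≈ 4.0620, f(6.5) ≈ 4.4159, f(7) ≈ 4.5826.
On each subinterval the trapezoid contributes (Δs_i/2)·[f(s_{i-1}) + f(s_i)].
Sum ≈ 18.0806.

18.0806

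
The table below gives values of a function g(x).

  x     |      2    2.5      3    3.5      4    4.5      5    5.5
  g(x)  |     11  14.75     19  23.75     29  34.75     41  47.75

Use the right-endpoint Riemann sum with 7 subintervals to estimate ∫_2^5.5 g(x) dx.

Δx = 0.5.
Sum = 0.5·[14.75 + 19 + 23.75 + 29 + 34.75 + 41 + 47.75] = 105.

105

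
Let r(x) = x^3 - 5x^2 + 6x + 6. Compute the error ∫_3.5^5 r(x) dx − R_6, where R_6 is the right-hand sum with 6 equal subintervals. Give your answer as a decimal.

-3.54296875

Exact integral: ∫_3.5^5 r(x) dx = 29.109375.
R_6 = 32.65234375.
Error = 29.109375 − 32.65234375 = -3.54296875.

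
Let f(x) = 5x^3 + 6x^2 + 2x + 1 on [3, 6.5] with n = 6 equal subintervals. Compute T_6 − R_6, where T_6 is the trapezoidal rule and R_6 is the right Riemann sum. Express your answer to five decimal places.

-421.34896

T_6 ≈ 2677.4118924.
R_6 ≈ 3098.7608507.
T_6 − R_6 ≈ -421.34896.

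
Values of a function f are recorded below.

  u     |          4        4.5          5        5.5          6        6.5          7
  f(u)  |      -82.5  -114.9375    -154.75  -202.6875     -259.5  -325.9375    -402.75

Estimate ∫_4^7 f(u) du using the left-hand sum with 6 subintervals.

Δu = 0.5.
Sum = 0.5·[(-82.5) + (-114.9375) + (-154.75) + (-202.6875) + (-259.5) + (-325.9375)] = -570.15625.

-570.15625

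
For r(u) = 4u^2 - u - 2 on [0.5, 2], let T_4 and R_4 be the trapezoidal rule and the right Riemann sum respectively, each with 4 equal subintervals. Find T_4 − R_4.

T_4 = 5.765625.
R_4 = 8.296875.
T_4 − R_4 = -2.53125.

-2.53125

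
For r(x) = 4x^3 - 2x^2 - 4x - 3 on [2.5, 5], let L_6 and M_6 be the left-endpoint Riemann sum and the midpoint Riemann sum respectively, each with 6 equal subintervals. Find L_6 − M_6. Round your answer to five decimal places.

-76.58420

L_6 ≈ 389.8813657.
M_6 ≈ 466.4655671.
L_6 − M_6 ≈ -76.58420.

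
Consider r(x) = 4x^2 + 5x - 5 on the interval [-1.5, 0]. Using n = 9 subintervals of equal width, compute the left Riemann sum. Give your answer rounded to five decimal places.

-8.47222

Δx = (0 − (-1.5))/9 = 1/6.
Left endpoints: -1.5, -4/3, -7/6, -1, -5/6, -2/3, -0.5, -1/3, -1/6.
r(-1.5) = -3.5, r(-4/3) = -41/9, r(-7/6) = -97/18, r(-1) = -6, r(-5/6) = -115/18, r(-2/3) = -59/9, r(-0.5) = -6.5, r(-1/3) = -56/9, r(-1/6) = -103/18.
Sum = Δx · [r(-1.5) + r(-4/3) + r(-7/6) + ...].
Sum ≈ -8.47222.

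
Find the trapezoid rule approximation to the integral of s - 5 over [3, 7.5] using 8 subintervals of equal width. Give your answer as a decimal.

Δs = (7.5 − 3)/8 = 0.5625.
f(3) = -2, f(3.5625) = -1.4375, f(4.125) = -0.875, f(4.6875) = -0.3125, f(5.25) = 0.25, f(5.8125) = 0.8125, f(6.375) = 1.375, f(6.9375) = 1.9375, f(7.5) = 2.5.
T_8 = (Δs/2)·[f(s_0) + 2f(s_1) + ... + 2f(s_{7}) + f(s_8)].
Sum = 1.125.

1.125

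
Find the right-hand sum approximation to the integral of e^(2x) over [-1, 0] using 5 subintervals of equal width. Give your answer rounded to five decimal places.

Δx = (0 − (-1))/5 = 0.2.
Right endpoints: -0.8, -0.6, -0.4, -0.2, 0.
f(-0.8) ≈ 0.20190, f(-0.6) ≈ 0.30119, f(-0.4) ≈ 0.44933, f(-0.2) ≈ 0.67032, f(0) ≈ 1.00000.
Sum = Δx · [f(-0.8) + f(-0.6) + f(-0.4) + f(-0.2) + f(0)].
Sum ≈ 0.52455.

0.52455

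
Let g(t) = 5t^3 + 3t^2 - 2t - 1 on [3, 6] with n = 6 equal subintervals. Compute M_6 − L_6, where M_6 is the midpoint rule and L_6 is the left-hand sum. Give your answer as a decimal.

M_6 = 1673.34375.
L_6 = 1431.5625.
M_6 − L_6 = 241.78125.

241.78125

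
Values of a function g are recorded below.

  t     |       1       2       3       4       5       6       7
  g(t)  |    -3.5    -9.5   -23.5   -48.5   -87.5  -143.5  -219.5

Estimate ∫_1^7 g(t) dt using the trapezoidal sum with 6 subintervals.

-424

Δt = 1.
T_6 = (1/2)·[(-3.5) + 2·(-9.5) + 2·(-23.5) + 2·(-48.5) + 2·(-87.5) + 2·(-143.5) + (-219.5)] = -424.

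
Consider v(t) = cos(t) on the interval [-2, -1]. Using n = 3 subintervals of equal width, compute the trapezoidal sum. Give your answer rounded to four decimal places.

0.0672

Δt = (-1 − (-2))/3 = 1/3.
v(-2) ≈ -0.4161, v(-5/3) ≈ -0.0957, v(-4/3) ≈ 0.2352, v(-1) ≈ 0.5403.
T_3 = (Δt/2)·[v(t_0) + 2v(t_1) + 2v(t_2) + v(t_3)].
Sum ≈ 0.0672.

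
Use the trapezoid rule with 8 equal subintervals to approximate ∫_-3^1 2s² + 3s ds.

7

Δs = (1 − (-3))/8 = 0.5.
f(-3) = 9, f(-2.5) = 5, f(-2) = 2, f(-1.5) = 0, f(-1) = -1, f(-0.5) = -1, f(0) = 0, f(0.5) = 2, f(1) = 5.
T_8 = (Δs/2)·[f(s_0) + 2f(s_1) + ... + 2f(s_{7}) + f(s_8)].
Sum = 7.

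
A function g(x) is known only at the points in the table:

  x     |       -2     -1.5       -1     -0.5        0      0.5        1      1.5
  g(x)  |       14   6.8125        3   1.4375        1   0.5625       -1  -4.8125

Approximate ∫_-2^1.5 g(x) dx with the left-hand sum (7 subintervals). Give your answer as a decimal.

Δx = 0.5.
Sum = 0.5·[14 + 6.8125 + 3 + 1.4375 + 1 + 0.5625 + (-1)] = 12.90625.

12.90625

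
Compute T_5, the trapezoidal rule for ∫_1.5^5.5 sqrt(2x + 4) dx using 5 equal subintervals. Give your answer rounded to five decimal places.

13.18512

Δx = (5.5 − 1.5)/5 = 0.8.
f(1.5) ≈ 2.64575, f(2.3) ≈ 2.93258, f(3.1) ≈ 3.19374, f(3.9) ≈ 3.43511, f(4.7) ≈ 3.66060, f(5.5) ≈ 3.87298.
T_5 = (Δx/2)·[f(x_0) + 2f(x_1) + ... + 2f(x_{4}) + f(x_5)].
Sum ≈ 13.18512.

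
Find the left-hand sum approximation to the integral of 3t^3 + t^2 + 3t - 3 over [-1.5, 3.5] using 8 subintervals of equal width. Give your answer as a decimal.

76.25

Δt = (3.5 − (-1.5))/8 = 0.625.
Left endpoints: -1.5, -0.875, -0.25, 0.375, 1, 1.625, 2.25, 2.875.
f(-1.5) = -15.375, f(-0.875) = -3517/512, f(-0.25) = -3.734375, f(0.375) = -807/512, f(1) = 4, f(1.625) = 8903/512, f(2.25) = 42.984375, f(2.875) = 43613/512.
Sum = Δt · [f(-1.5) + f(-0.875) + f(-0.25) + ...].
Sum = 76.25.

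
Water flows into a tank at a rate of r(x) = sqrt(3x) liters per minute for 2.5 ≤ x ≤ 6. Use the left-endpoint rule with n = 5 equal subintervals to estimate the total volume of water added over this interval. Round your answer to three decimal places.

11.872

Δx = (6 − 2.5)/5 = 0.7.
Left endpoints: 2.5, 3.2, 3.9, 4.6, 5.3.
r(2.5) ≈ 2.739, r(3.2) ≈ 3.098, r(3.9) ≈ 3.421, r(4.6) ≈ 3.715, r(5.3) ≈ 3.987.
Sum = Δx · [r(2.5) + r(3.2) + r(3.9) + r(4.6) + r(5.3)].
Sum ≈ 11.872.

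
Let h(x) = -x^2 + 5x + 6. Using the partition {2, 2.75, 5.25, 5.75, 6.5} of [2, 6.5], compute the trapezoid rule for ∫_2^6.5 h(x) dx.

Subinterval widths: 0.75, 2.5, 0.5, 0.75.
h(2) = 12, h(2.75) = 12.1875, h(5.25) = 4.6875, h(5.75) = 1.6875, h(6.5) = -3.75.
On each subinterval the trapezoid contributes (Δx_i/2)·[h(x_{i-1}) + h(x_i)].
Sum = 30.984375.

30.984375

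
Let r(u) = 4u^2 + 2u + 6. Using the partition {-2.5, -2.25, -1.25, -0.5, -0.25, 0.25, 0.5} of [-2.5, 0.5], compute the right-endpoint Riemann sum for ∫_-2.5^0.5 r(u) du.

Subinterval widths: 0.25, 1, 0.75, 0.25, 0.5, 0.25.
Right endpoints: -2.25, -1.25, -0.5, -0.25, 0.25, 0.5.
r(-2.25) = 21.75, r(-1.25) = 9.75, r(-0.5) = 6, r(-0.25) = 5.75, r(0.25) = 6.75, r(0.5) = 8.
Sum = Σ Δu_i · r(u_i).
Sum = 26.5.

26.5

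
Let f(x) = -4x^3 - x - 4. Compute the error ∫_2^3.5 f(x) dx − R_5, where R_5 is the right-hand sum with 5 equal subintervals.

Exact integral: ∫_2^3.5 f(x) dx = -144.1875.
R_5 = -166.08.
Error = -144.1875 − (-166.08) = 21.8925.

21.8925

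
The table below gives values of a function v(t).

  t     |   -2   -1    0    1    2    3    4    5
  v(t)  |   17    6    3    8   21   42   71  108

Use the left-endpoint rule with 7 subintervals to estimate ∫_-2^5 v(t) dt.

168

Δt = 1.
Sum = 1·[17 + 6 + 3 + 8 + 21 + 42 + 71] = 168.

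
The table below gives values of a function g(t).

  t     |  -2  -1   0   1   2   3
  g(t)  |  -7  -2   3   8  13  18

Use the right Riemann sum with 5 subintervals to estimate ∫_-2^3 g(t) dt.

Δt = 1.
Sum = 1·[(-2) + 3 + 8 + 13 + 18] = 40.

40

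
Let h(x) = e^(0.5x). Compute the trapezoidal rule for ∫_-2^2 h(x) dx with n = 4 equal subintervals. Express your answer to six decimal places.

Δx = (2 − (-2))/4 = 1.
h(-2) ≈ 0.367879, h(-1) ≈ 0.606531, h(0) ≈ 1.000000, h(1) ≈ 1.648721, h(2) ≈ 2.718282.
T_4 = (Δx/2)·[h(x_0) + 2h(x_1) + 2h(x_2) + 2h(x_3) + h(x_4)].
Sum ≈ 4.798333.

4.798333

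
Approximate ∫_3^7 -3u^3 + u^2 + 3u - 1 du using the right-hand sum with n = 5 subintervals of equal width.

-1955.84

Δu = (7 − 3)/5 = 0.8.
Right endpoints: 3.8, 4.6, 5.4, 6.2, 7.
f(3.8) = -139.776, f(4.6) = -258.048, f(5.4) = -428.032, f(6.2) = -658.944, f(7) = -960.
Sum = Δu · [f(3.8) + f(4.6) + f(5.4) + f(6.2) + f(7)].
Sum = -1955.84.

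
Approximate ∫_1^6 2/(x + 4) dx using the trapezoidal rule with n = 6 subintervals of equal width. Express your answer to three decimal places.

1.390

Δx = (6 − 1)/6 = 5/6.
f(1) = 0.4, f(11/6) = 12/35, f(8/3) = 0.3, f(3.5) = 4/15, f(13/3) = 0.24, f(31/6) = 12/55, f(6) = 0.2.
T_6 = (Δx/2)·[f(x_0) + 2f(x_1) + ... + 2f(x_{5}) + f(x_6)].
Sum ≈ 1.390.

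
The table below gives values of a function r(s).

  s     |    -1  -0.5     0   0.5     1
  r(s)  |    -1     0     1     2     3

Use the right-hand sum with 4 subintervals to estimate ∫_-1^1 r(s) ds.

Δs = 0.5.
Sum = 0.5·[0 + 1 + 2 + 3] = 3.

3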